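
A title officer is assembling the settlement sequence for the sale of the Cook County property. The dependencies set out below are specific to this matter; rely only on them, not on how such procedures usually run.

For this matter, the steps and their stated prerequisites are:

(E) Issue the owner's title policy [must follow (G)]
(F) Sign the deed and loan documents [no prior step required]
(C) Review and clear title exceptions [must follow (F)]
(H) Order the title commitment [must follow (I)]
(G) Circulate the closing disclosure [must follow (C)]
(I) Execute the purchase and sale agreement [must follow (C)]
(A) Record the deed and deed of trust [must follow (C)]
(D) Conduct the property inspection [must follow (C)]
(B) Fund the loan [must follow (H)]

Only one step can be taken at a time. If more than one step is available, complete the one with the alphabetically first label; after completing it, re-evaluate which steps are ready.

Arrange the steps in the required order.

(F) (C) (A) (D) (G) (E) (I) (H) (B)

(F) is the only step with nothing outstanding, so it goes first.
That leaves (C) as the only ready step → (C).
(A), (D), (G) and (I) are all available; (A) has the earlier label → (A).
(D), (G) and (I) are all available; (D) has the earlier label → (D).
(G) and (I) are both available; (G) has the earlier label → (G).
(E) and (I) are both available; (E) has the earlier label → (E).
(I) needed (C), now all done → (I).
(H) needed (I), now all done → (H).
That leaves (B) as the only ready step → (B).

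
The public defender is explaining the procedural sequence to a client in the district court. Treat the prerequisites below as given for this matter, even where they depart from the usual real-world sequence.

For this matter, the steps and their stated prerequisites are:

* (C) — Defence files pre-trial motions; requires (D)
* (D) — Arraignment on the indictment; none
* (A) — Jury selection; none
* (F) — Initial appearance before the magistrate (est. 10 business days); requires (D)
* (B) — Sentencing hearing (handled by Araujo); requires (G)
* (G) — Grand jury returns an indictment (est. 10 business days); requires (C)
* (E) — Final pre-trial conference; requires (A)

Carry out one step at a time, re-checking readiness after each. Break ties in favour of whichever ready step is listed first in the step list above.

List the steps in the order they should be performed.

Nothing is required for (D) and (A). (D) is listed earlier → (D) first.
(C) and (F) now also ready, so the ready set is {(C), (A), (F)}; (C) is listed earlier → (C).
(G) now also ready, so the ready set is {(A), (F), (G)}; (A) is listed earlier → (A).
Now (F), (G) and (E) have their prerequisites met. (F) is listed earlier, so (F) next.
Ready: (G) and (E). (G) is listed earlier → (G).
(B) now also ready, so the ready set is {(B), (E)}; (B) is listed earlier → (B).
(E) needed (A), now all done → (E).

(D) (C) (A) (F) (G) (B) (E)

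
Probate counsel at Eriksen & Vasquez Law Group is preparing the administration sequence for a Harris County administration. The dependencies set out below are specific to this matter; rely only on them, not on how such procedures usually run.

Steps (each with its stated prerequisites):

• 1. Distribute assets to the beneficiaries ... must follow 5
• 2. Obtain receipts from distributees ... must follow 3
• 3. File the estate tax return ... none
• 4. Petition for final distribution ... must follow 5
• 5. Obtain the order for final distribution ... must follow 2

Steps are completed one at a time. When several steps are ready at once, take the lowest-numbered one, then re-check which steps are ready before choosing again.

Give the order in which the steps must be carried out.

3 has no prerequisites → 3 first.
Next only 2 has its prerequisites met → 2.
That leaves 5 as the only ready step → 5.
Ready: 1 and 4. 1 has the earlier label → 1.
4 needed 5, now all done → 4.

3 2 5 1 4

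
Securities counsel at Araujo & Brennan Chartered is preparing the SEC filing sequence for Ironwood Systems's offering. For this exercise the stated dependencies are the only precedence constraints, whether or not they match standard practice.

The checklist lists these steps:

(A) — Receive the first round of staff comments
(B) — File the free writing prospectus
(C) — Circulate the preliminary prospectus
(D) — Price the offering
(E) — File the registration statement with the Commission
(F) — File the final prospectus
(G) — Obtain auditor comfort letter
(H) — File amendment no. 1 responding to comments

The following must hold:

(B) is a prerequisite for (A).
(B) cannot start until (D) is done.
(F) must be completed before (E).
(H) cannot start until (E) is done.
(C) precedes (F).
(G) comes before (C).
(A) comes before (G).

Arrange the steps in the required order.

(D) is the only step with nothing outstanding, so it goes first.
Next only (B) has its prerequisites met → (B).
(A) needed (B), now all done → (A).
Next only (G) has its prerequisites met → (G).
(C) needed (G), now all done → (C).
(F) needed (C), now all done → (F).
That leaves (E) as the only ready step → (E).
(H) is the only step now ready → (H).

(D) (B) (A) (G) (C) (F) (E) (H)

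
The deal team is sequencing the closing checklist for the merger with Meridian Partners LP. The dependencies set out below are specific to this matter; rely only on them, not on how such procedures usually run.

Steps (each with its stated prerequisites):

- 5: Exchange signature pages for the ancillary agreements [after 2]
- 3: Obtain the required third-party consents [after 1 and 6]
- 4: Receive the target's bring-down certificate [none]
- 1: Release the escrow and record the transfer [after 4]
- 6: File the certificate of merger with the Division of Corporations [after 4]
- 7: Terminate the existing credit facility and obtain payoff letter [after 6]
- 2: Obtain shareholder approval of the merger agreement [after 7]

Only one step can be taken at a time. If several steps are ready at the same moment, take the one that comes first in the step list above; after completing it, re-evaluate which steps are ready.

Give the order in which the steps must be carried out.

4 1 6 3 7 2 5

4 is the only step with nothing outstanding, so it goes first.
1 and 6 are both available; 1 is listed earlier → 1.
That leaves 6 as the only ready step → 6.
Now 3 and 7 have their prerequisites met. 3 is listed earlier, so 3 next.
7 is the only step now ready → 7.
That leaves 2 as the only ready step → 2.
5 needed 2, now all done → 5.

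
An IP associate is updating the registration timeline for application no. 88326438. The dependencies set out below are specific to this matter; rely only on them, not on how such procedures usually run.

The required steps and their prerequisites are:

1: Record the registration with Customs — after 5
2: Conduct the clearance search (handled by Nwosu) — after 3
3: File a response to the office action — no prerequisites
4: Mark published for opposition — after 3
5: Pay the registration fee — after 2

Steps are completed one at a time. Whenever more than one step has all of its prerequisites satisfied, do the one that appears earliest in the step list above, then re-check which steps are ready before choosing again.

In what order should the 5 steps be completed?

Only 3 has no prerequisites, so it is first.
2 and 4 are both available; 2 is listed earlier → 2.
4 and 5 are both available; 4 is listed earlier → 4.
Next only 5 has its prerequisites met → 5.
1 is the only step now ready → 1.

3 → 2 → 4 → 5 → 1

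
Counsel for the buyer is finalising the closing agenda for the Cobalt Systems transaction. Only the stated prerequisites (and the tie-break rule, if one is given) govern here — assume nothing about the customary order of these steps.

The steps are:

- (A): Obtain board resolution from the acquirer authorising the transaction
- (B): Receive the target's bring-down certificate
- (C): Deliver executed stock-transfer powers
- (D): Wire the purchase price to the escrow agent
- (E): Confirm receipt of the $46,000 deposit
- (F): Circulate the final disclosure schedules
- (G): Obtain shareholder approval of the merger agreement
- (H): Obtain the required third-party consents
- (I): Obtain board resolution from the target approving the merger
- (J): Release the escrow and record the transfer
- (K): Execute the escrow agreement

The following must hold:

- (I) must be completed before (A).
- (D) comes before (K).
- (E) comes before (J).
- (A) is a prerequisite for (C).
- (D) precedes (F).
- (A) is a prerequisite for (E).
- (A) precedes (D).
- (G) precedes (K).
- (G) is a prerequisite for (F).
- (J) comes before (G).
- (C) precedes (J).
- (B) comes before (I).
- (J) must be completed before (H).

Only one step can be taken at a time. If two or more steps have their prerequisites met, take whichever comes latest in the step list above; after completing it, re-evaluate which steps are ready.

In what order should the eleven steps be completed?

(B) has no prerequisites → (B) first.
Next only (I) has its prerequisites met → (I).
(A) needed (I), now all done → (A).
(E), (D) and (C) are all available; (E) is listed later → (E).
Now (D) and (C) have their prerequisites met. (D) is listed later, so (D) next.
(C) needed (A), now all done → (C).
(J) is the only step now ready → (J).
Now (H) and (G) have their prerequisites met. (H) is listed later, so (H) next.
(G) needed (J), now all done → (G).
Now (K) and (F) have their prerequisites met. (K) is listed later, so (K) next.
(F) is the only step now ready → (F).

(B), (I), (A), (E), (D), (C), (J), (H), (G), (K), (F)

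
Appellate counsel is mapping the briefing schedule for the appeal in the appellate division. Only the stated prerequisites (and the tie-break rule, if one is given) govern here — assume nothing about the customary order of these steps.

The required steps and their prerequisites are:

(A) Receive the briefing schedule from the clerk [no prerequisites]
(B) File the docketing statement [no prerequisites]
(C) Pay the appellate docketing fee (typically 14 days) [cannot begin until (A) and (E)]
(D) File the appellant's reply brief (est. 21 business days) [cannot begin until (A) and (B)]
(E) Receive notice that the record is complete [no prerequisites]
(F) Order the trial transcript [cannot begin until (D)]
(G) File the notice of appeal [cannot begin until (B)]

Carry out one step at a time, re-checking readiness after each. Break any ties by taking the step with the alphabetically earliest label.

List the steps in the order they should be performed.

(A), (B), (D), (E), (C), (F), (G)

(A), (B) and (E) have no prerequisites; (A) has the earlier label, so (A) is first.
Now (B) and (E) have their prerequisites met. (B) has the earlier label, so (B) next.
(D), (E) and (G) are all available; (D) has the earlier label → (D).
(E), (F) and (G) are all available; (E) has the earlier label → (E).
(C) now also ready, so the ready set is {(C), (F), (G)}; (C) has the earlier label → (C).
Ready: (F) and (G). (F) has the earlier label → (F).
That leaves (G) as the only ready step → (G).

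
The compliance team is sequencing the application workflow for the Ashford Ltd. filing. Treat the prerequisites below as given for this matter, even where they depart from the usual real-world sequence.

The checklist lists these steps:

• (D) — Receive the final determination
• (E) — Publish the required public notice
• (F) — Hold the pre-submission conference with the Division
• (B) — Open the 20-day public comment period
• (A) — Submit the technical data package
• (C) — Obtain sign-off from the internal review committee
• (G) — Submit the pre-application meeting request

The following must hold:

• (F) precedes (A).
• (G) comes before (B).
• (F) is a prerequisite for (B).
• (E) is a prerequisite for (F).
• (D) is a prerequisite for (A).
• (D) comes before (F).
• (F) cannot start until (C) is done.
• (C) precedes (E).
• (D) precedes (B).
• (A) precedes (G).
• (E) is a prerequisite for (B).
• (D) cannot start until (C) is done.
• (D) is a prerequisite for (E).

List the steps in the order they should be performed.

(C) → (D) → (E) → (F) → (A) → (G) → (B)

Only (C) has no prerequisites, so it is first.
(D) is the only step now ready → (D).
(E) needed (D) and (C), now all done → (E).
(F) needed (D), (E) and (C), now all done → (F).
(A) is the only step now ready → (A).
(G) needed (A), now all done → (G).
Next only (B) has its prerequisites met → (B).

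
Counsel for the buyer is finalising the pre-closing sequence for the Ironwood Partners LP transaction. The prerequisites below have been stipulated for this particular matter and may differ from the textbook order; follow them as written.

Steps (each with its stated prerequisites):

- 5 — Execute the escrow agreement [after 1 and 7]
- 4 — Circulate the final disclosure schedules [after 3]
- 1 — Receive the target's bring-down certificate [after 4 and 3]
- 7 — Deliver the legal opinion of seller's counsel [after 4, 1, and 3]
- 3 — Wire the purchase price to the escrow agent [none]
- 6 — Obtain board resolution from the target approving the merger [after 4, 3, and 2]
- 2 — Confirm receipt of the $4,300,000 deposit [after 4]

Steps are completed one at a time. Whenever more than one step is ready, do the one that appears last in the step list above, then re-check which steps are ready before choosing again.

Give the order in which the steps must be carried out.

Only 3 has no prerequisites, so it is first.
4 needed 3, now all done → 4.
Now 2 and 1 have their prerequisites met. 2 is listed later, so 2 next.
Ready: 6 and 1. 6 is listed later → 6.
1 is the only step now ready → 1.
7 is the only step now ready → 7.
5 is the only step now ready → 5.

3, 4, 2, 6, 1, 7, 5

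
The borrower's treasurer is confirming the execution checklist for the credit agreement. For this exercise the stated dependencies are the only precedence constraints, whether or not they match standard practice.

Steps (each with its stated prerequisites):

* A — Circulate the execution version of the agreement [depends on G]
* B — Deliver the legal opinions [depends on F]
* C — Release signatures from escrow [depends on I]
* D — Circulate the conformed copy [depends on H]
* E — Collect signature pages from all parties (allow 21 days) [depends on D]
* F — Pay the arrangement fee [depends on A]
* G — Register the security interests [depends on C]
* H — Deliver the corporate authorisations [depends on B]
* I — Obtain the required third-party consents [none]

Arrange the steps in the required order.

I, C, G, A, F, B, H, D, E

Only I has no prerequisites, so it is first.
C needed I, now all done → C.
G is the only step now ready → G.
That leaves A as the only ready step → A.
F needed A, now all done → F.
Next only B has its prerequisites met → B.
H needed B, now all done → H.
D needed H, now all done → D.
Next only E has its prerequisites met → E.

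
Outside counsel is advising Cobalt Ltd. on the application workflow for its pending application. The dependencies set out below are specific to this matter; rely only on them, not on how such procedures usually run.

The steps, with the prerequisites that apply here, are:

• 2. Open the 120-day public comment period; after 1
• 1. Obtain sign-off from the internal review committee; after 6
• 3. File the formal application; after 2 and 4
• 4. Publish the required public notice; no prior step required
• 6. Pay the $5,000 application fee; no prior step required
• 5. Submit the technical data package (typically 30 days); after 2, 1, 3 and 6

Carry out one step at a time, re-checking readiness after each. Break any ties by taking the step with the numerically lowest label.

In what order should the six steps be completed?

4 → 6 → 1 → 2 → 3 → 5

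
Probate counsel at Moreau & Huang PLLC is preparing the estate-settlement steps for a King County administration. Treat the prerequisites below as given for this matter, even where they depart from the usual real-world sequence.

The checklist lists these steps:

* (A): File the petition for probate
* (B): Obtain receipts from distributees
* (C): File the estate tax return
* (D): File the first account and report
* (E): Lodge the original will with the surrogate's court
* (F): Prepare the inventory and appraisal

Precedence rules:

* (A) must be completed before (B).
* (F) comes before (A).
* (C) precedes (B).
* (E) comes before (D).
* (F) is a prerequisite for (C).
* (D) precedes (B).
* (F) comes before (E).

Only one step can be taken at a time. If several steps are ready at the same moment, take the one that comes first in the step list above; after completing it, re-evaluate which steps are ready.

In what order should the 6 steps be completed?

(F) has no prerequisites → (F) first.
Now (A), (C) and (E) have their prerequisites met. (A) is listed earlier, so (A) next.
Now (C) and (E) have their prerequisites met. (C) is listed earlier, so (C) next.
(E) needed (F), now all done → (E).
Next only (D) has its prerequisites met → (D).
(B) is the only step now ready → (B).

(F), (A), (C), (E), (D), (B)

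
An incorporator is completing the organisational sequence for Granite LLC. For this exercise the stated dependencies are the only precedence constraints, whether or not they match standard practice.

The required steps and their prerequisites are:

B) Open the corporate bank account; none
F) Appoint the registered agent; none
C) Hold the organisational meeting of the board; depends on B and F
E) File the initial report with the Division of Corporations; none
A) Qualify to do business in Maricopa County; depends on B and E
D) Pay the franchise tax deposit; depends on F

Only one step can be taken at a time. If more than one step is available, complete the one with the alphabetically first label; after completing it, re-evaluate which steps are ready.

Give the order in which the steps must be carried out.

B → E → A → F → C → D

Nothing is required for B, E and F. B has the earlier label → B first.
E and F are both available; E has the earlier label → E.
Ready: A and F. A has the earlier label → A.
Next only F has its prerequisites met → F.
Ready: C and D. C has the earlier label → C.
Next only D has its prerequisites met → D.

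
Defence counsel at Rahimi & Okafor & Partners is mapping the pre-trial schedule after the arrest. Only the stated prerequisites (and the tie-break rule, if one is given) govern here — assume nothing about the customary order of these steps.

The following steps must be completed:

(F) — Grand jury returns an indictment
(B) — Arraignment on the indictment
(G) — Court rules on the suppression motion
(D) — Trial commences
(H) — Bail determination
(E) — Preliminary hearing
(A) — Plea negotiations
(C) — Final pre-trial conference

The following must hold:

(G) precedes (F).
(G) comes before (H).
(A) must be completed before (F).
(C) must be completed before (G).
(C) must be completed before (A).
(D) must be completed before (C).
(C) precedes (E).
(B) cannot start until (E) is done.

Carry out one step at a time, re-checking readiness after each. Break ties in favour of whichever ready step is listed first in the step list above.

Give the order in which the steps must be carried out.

(D) (C) (G) (H) (E) (B) (A) (F)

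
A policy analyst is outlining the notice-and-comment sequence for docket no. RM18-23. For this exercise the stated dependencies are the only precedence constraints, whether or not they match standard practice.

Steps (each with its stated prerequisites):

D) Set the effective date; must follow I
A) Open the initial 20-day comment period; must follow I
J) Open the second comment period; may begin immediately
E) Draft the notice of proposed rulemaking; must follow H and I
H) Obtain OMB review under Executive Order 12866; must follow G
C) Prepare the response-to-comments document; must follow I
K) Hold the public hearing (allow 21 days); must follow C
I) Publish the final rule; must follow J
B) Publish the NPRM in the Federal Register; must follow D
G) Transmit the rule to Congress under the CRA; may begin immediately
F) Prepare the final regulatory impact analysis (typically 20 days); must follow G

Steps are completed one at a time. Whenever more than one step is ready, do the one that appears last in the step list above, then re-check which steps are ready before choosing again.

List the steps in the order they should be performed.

G and J have no prerequisites; G is listed later, so G is first.
Now F, H and J have their prerequisites met. F is listed later, so F next.
H and J are both available; H is listed later → H.
Next only J has its prerequisites met → J.
I is the only step now ready → I.
C, E, A and D are all available; C is listed later → C.
Now K, E, A and D have their prerequisites met. K is listed later, so K next.
Now E, A and D have their prerequisites met. E is listed later, so E next.
A and D are both available; A is listed later → A.
Next only D has its prerequisites met → D.
B is the only step now ready → B.

G, F, H, J, I, C, K, E, A, D, B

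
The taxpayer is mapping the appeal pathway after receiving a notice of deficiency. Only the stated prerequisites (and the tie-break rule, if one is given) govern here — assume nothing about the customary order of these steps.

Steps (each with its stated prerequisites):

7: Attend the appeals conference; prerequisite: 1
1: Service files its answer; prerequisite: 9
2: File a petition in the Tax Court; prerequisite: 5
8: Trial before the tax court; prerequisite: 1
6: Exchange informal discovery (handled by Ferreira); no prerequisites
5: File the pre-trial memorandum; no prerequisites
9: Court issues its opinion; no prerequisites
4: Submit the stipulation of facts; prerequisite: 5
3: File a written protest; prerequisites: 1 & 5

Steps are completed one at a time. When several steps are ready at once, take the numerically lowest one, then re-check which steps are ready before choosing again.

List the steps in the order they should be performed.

5, 6 and 9 have no prerequisites; 5 has the earlier label, so 5 is first.
2 and 4 now also ready, so the ready set is {2, 4, 6, 9}; 2 has the earlier label → 2.
Ready: 4, 6 and 9. 4 has the earlier label → 4.
Ready: 6 and 9. 6 has the earlier label → 6.
That leaves 9 as the only ready step → 9.
Next only 1 has its prerequisites met → 1.
3, 7 and 8 are all available; 3 has the earlier label → 3.
7 and 8 are both available; 7 has the earlier label → 7.
Next only 8 has its prerequisites met → 8.

5 2 4 6 9 1 3 7 8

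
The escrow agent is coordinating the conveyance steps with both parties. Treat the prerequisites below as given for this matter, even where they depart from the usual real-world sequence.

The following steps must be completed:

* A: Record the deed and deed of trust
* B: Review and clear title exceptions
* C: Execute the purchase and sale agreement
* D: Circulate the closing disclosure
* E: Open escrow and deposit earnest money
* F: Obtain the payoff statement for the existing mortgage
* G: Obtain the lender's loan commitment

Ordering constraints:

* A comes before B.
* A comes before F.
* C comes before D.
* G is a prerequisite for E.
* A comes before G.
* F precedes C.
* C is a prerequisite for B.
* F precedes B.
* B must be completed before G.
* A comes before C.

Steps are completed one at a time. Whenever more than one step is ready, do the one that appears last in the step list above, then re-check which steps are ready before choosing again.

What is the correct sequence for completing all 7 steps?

A F C D B G E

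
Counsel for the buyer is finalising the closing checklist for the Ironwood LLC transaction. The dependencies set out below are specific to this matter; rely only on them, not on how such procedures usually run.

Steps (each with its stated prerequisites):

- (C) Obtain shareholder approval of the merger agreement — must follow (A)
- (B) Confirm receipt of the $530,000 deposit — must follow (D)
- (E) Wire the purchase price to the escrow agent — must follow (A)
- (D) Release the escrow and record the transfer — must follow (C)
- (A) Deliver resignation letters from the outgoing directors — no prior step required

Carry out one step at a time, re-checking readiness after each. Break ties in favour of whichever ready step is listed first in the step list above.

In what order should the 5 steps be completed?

(A) has no prerequisites → (A) first.
(C) and (E) are both available; (C) is listed earlier → (C).
Ready: (E) and (D). (E) is listed earlier → (E).
That leaves (D) as the only ready step → (D).
Next only (B) has its prerequisites met → (B).

(A) (C) (E) (D) (B)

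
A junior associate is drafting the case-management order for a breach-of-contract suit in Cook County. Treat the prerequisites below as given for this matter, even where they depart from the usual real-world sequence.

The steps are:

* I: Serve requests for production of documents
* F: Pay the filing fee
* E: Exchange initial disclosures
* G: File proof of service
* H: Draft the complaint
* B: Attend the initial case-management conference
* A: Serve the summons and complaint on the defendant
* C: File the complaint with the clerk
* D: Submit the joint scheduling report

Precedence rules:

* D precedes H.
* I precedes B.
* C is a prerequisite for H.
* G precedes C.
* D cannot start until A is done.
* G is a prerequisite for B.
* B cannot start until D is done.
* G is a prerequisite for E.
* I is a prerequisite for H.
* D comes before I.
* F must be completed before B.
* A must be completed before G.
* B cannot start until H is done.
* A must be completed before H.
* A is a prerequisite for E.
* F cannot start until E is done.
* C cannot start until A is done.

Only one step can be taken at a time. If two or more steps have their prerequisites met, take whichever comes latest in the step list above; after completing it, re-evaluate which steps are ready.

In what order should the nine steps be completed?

A D G C E F I H B

A has no prerequisites → A first.
Ready: D and G. D is listed later → D.
Now G and I have their prerequisites met. G is listed later, so G next.
Now C, E and I have their prerequisites met. C is listed later, so C next.
Now E and I have their prerequisites met. E is listed later, so E next.
F now also ready, so the ready set is {F, I}; F is listed later → F.
Next only I has its prerequisites met → I.
That leaves H as the only ready step → H.
B needed D, H, G, F and I, now all done → B.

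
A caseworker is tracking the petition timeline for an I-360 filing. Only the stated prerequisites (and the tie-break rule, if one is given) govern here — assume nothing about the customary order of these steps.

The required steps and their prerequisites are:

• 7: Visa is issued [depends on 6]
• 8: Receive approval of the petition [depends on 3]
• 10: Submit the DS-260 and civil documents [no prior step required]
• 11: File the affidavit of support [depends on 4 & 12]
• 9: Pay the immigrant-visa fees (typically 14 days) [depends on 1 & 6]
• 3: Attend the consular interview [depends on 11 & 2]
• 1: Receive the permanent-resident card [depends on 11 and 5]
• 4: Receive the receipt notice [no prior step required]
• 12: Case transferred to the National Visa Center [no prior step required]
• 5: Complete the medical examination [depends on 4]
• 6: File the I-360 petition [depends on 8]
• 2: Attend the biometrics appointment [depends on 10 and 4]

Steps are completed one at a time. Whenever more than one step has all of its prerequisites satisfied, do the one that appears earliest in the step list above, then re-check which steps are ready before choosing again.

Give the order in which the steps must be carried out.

10, 4 and 12 have no prerequisites; 10 is listed earlier, so 10 is first.
4 and 12 are both available; 4 is listed earlier → 4.
Now 12, 5 and 2 have their prerequisites met. 12 is listed earlier, so 12 next.
11 now also ready, so the ready set is {11, 5, 2}; 11 is listed earlier → 11.
Now 5 and 2 have their prerequisites met. 5 is listed earlier, so 5 next.
Now 1 and 2 have their prerequisites met. 1 is listed earlier, so 1 next.
Next only 2 has its prerequisites met → 2.
3 needed 11 and 2, now all done → 3.
8 needed 3, now all done → 8.
6 needed 8, now all done → 6.
7 and 9 are both available; 7 is listed earlier → 7.
9 is the only step now ready → 9.

10, 4, 12, 11, 5, 1, 2, 3, 8, 6, 7, 9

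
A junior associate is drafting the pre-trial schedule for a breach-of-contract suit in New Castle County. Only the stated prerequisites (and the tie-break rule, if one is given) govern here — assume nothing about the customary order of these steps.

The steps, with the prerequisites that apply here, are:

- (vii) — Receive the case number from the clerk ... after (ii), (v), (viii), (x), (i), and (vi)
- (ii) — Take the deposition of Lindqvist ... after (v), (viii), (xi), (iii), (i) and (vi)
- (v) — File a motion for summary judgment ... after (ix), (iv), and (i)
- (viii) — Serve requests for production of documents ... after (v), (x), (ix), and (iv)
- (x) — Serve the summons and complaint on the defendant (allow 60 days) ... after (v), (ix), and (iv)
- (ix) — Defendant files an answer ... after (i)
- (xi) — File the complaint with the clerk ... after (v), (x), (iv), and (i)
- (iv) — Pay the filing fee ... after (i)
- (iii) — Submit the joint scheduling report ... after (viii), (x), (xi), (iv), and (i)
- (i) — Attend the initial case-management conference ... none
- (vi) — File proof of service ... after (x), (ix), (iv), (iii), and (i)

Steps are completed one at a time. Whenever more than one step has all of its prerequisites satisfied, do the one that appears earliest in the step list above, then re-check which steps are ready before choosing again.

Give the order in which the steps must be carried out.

(i) → (ix) → (iv) → (v) → (x) → (viii) → (xi) → (iii) → (vi) → (ii) → (vii)

(i) is the only step with nothing outstanding, so it goes first.
Now (ix) and (iv) have their prerequisites met. (ix) is listed earlier, so (ix) next.
That leaves (iv) as the only ready step → (iv).
(v) is the only step now ready → (v).
(x) needed (v), (ix) and (iv), now all done → (x).
Ready: (viii) and (xi). (viii) is listed earlier → (viii).
(xi) needed (v), (x), (iv) and (i), now all done → (xi).
Next only (iii) has its prerequisites met → (iii).
(vi) is the only step now ready → (vi).
(ii) needed (v), (viii), (xi), (iii), (i) and (vi), now all done → (ii).
That leaves (vii) as the only ready step → (vii).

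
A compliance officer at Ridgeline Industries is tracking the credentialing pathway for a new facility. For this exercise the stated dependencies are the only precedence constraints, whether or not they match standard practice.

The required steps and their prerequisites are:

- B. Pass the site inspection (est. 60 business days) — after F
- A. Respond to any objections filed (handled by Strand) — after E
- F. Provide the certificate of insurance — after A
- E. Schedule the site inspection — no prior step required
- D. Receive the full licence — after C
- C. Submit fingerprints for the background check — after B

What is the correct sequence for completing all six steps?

E → A → F → B → C → D

E is the only step with nothing outstanding, so it goes first.
A needed E, now all done → A.
F needed A, now all done → F.
Next only B has its prerequisites met → B.
C needed B, now all done → C.
That leaves D as the only ready step → D.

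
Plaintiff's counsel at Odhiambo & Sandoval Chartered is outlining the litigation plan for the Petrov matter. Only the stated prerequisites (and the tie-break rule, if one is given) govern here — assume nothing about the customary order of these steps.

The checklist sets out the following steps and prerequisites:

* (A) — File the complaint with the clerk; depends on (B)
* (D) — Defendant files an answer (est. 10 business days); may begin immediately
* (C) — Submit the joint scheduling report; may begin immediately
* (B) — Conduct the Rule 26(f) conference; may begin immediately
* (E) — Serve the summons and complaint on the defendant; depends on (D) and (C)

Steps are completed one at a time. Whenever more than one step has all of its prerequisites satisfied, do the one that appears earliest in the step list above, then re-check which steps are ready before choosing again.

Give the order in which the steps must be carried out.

(D), (C), (B), (A), (E)

(D), (C) and (B) have no prerequisites; (D) is listed earlier, so (D) is first.
(C) and (B) are both available; (C) is listed earlier → (C).
(B) and (E) are both available; (B) is listed earlier → (B).
Now (A) and (E) have their prerequisites met. (A) is listed earlier, so (A) next.
(E) needed (D) and (C), now all done → (E).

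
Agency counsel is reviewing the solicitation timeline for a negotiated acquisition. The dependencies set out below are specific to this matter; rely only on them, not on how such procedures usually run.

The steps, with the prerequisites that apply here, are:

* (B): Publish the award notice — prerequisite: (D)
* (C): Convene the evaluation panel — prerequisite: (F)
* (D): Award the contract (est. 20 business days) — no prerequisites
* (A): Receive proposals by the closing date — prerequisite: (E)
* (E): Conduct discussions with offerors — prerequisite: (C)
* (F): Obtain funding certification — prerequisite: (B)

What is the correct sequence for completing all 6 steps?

(D) (B) (F) (C) (E) (A)

(D) has no prerequisites → (D) first.
That leaves (B) as the only ready step → (B).
That leaves (F) as the only ready step → (F).
Next only (C) has its prerequisites met → (C).
(E) needed (C), now all done → (E).
That leaves (A) as the only ready step → (A).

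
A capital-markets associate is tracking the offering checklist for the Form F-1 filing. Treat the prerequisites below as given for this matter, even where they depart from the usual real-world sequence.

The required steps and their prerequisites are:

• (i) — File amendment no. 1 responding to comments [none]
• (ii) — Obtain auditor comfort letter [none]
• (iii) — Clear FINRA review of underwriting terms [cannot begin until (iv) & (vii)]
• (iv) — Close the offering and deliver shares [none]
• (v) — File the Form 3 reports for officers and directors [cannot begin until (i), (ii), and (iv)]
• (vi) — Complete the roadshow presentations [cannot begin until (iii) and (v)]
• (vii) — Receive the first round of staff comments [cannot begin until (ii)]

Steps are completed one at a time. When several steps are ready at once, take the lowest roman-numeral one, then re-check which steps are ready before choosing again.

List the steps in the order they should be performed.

(i), (ii) and (iv) have no prerequisites; (i) has the earlier label, so (i) is first.
Ready: (ii) and (iv). (ii) has the earlier label → (ii).
(vii) now also ready, so the ready set is {(iv), (vii)}; (iv) has the earlier label → (iv).
(v) now also ready, so the ready set is {(v), (vii)}; (v) has the earlier label → (v).
(vii) needed (ii), now all done → (vii).
(iii) is the only step now ready → (iii).
(vi) needed (iii) and (v), now all done → (vi).

(i), (ii), (iv), (v), (vii), (iii), (vi)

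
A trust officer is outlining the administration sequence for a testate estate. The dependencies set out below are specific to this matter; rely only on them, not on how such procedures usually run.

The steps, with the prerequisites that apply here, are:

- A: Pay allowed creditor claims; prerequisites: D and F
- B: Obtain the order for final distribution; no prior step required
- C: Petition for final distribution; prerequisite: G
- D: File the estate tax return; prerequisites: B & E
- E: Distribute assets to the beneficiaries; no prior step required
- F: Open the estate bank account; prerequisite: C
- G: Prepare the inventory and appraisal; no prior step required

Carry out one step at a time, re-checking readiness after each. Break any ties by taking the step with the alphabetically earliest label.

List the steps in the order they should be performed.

B E D G C F A

Nothing is required for B, E and G. B has the earlier label → B first.
Ready: E and G. E has the earlier label → E.
D now also ready, so the ready set is {D, G}; D has the earlier label → D.
That leaves G as the only ready step → G.
That leaves C as the only ready step → C.
F needed C, now all done → F.
That leaves A as the only ready step → A.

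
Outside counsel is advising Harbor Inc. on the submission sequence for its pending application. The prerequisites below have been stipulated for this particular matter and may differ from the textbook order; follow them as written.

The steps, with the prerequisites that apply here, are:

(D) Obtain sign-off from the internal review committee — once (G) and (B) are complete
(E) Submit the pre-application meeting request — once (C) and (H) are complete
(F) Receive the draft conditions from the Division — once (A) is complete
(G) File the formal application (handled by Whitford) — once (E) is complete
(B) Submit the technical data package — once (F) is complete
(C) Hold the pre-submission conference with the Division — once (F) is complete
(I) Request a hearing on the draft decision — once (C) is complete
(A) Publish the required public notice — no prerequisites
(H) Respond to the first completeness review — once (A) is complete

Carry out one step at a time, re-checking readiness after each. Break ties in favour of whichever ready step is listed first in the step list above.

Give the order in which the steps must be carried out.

(A), (F), (B), (C), (I), (H), (E), (G), (D)

(A) is the only step with nothing outstanding, so it goes first.
(F) and (H) are both available; (F) is listed earlier → (F).
(B), (C) and (H) are all available; (B) is listed earlier → (B).
(C) and (H) are both available; (C) is listed earlier → (C).
(I) now also ready, so the ready set is {(I), (H)}; (I) is listed earlier → (I).
(H) is the only step now ready → (H).
(E) is the only step now ready → (E).
Next only (G) has its prerequisites met → (G).
(D) needed (G) and (B), now all done → (D).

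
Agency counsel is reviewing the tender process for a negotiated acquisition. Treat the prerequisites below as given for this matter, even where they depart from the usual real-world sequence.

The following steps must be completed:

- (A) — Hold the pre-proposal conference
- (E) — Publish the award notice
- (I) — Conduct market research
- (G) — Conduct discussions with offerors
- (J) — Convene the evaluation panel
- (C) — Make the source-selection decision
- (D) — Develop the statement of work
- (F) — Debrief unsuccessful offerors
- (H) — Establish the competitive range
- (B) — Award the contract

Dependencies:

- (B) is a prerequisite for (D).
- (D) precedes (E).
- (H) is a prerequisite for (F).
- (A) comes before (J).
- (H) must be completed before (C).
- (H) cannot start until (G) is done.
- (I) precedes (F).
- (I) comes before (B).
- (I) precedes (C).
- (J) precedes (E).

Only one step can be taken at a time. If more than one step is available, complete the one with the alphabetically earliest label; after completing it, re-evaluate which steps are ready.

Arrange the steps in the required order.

(A) → (G) → (H) → (I) → (B) → (C) → (D) → (F) → (J) → (E)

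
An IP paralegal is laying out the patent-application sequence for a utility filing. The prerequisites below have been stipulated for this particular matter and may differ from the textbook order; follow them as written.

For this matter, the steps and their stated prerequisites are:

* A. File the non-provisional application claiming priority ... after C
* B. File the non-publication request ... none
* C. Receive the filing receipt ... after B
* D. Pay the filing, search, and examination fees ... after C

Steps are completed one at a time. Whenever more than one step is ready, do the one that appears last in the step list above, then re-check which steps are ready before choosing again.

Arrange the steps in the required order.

B has no prerequisites → B first.
C is the only step now ready → C.
D and A are both available; D is listed later → D.
That leaves A as the only ready step → A.

B, C, D, A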